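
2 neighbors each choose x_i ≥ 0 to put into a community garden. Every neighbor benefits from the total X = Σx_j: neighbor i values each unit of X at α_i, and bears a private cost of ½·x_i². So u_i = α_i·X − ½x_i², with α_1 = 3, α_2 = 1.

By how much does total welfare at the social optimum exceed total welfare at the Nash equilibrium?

Neighbor i's FOC: ∂u_i/∂x_i = α_i − x_i = 0, so x_i* = α_i.
NE contributions = (3, 1); X = 4.
W^NE = (Σα)·X − ½Σα_i² = 4² − ½·10 = 11.
Planner sets x_i = Σα_j = 4 for every i, so X^SO = 2·4 = 8.
W^SO = (Σα)·X^SO − ½·2·(Σα)² = (2/2)·4² = 16.
Deadweight loss = W^SO − W^NE = 5.

5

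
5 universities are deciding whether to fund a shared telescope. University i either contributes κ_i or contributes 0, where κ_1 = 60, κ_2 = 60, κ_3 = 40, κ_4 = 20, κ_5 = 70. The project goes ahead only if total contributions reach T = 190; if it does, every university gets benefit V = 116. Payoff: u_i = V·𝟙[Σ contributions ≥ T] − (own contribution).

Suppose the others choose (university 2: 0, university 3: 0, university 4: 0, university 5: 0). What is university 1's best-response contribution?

0

Others' total = 0. Even contributing 60 gives 60 < 190: no benefit either way.
Best response: 0.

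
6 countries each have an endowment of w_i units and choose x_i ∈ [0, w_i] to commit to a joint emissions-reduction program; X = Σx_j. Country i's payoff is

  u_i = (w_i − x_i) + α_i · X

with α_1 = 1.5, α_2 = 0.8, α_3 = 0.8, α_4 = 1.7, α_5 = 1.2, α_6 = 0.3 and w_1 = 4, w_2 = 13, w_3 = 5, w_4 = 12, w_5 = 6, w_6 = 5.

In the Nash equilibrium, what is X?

22

∂u_i/∂x_i = α_i − 1, so country i contributes w_i if α_i > 1, else 0.
α_i > 1 for i ∈ {1, 4, 5}; NE contributions (4, 0, 0, 12, 6, 0), X = 22.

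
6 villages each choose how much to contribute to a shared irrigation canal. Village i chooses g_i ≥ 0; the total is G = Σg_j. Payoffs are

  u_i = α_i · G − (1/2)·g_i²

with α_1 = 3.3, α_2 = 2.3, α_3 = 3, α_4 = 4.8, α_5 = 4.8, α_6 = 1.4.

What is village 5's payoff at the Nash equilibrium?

82.56

Village i's FOC: ∂u_i/∂g_i = α_i − g_i = 0, so g_i* = α_i.
NE contributions = (3.3, 2.3, 3, 4.8, 4.8, 1.4); G = 19.6.
u_5 = α_5·G − ½·(g_5)² = 4.8·19.6 − ½·4.8² = 82.56.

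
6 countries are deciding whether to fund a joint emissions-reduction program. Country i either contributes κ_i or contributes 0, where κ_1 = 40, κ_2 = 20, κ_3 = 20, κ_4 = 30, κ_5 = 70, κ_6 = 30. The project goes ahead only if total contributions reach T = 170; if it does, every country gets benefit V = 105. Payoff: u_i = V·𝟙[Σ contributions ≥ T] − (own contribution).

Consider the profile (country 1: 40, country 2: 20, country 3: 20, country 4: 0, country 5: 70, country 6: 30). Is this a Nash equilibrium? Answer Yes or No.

Total = 180 ≥ 170: provided.
Country 1 (pledges 40, payoff 65): dropping to 0 → total 140, payoff 0. No gain.
Country 2 (pledges 20, payoff 85): dropping to 0 → total 160, payoff 0. No gain.
Country 3 (pledges 20, payoff 85): dropping to 0 → total 160, payoff 0. No gain.
Country 4 (pledges 0, payoff 105): pledging 30 → total 210, payoff 75. No gain.
Country 5 (pledges 70, payoff 35): dropping to 0 → total 110, payoff 0. No gain.
Country 6 (pledges 30, payoff 75): dropping to 0 → total 150, payoff 0. No gain.

Yes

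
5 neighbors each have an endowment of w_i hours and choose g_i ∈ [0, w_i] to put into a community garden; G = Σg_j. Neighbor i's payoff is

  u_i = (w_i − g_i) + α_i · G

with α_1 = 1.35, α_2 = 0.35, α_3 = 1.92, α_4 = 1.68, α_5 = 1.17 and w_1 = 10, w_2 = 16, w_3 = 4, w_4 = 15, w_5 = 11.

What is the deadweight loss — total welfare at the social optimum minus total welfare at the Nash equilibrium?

87.52

∂u_i/∂g_i = α_i − 1, so neighbor i contributes w_i if α_i > 1, else 0.
α_i > 1 for i ∈ {1, 3, 4, 5}; NE contributions (10, 0, 4, 15, 11), G = 40.
W^NE = Σw_i − G^NE + (Σα_i)·G^NE = 56 + 5.47·40 = 274.8.
Planner: ∂(Σu_j)/∂g_i = Σα_j − 1 = 5.47 > 0, so everyone contributes w_i; G^SO = 56, W^SO = 56 + 5.47·56 = 362.32.
Deadweight loss = 87.52.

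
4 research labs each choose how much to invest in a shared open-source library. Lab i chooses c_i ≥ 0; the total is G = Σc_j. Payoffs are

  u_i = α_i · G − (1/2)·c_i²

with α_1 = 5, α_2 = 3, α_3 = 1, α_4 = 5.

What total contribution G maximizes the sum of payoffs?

Planner FOC: ∂(Σu_j)/∂c_i = (Σα_j) − c_i = 0, so c_i^SO = Σα_j = 14 for every i; G^SO = 56.

56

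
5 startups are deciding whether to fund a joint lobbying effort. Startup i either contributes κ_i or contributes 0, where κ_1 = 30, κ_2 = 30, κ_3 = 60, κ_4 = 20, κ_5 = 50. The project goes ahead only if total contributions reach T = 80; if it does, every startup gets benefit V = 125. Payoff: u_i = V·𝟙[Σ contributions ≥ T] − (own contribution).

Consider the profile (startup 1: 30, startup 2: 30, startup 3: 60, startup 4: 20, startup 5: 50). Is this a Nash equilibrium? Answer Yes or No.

Total = 190 ≥ 80: provided.
Startup 1 (pledges 30, payoff 95): dropping to 0 → total 160, payoff 125. Profitable deviation.

No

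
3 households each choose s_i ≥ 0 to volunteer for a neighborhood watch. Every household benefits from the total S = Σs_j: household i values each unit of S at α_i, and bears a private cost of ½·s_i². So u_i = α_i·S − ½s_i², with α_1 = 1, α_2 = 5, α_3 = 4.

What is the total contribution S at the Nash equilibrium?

10

Household i's FOC: ∂u_i/∂s_i = α_i − s_i = 0, so s_i* = α_i.
NE contributions = (1, 5, 4); S = 10.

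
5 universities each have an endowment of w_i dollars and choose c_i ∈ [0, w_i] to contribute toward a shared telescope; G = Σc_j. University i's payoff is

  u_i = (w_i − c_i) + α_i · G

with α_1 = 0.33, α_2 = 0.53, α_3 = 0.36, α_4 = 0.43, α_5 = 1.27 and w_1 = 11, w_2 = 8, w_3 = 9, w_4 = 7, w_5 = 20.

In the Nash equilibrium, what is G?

∂u_i/∂c_i = α_i − 1, so university i contributes w_i if α_i > 1, else 0.
α_i > 1 for i ∈ {5}; NE contributions (0, 0, 0, 0, 20), G = 20.

20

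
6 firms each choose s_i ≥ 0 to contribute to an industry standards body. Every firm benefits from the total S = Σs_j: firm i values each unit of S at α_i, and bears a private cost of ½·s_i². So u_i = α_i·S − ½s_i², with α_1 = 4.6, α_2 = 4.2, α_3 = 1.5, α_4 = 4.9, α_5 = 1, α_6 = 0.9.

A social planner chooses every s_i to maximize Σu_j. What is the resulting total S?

102.6

Planner FOC: ∂(Σu_j)/∂s_i = (Σα_j) − s_i = 0, so s_i^SO = Σα_j = 17.1 for every i; S^SO = 102.6.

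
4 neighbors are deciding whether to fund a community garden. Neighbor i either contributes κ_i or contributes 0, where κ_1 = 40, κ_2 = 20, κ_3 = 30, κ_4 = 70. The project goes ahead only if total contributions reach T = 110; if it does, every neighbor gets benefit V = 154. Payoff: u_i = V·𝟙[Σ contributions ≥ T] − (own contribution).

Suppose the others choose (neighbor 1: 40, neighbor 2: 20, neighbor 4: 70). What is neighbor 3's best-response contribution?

0

Others' total = 130 ≥ 110; contributing adds cost 30 for no extra benefit.
Best response: 0.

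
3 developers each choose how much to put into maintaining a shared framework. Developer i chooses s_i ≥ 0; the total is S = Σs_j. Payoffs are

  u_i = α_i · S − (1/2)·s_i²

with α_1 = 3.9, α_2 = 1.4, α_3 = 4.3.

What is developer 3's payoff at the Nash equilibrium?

32.035

Developer i's FOC: ∂u_i/∂s_i = α_i − s_i = 0, so s_i* = α_i.
NE contributions = (3.9, 1.4, 4.3); S = 9.6.
u_3 = α_3·S − ½·(s_3)² = 4.3·9.6 − ½·4.3² = 32.035.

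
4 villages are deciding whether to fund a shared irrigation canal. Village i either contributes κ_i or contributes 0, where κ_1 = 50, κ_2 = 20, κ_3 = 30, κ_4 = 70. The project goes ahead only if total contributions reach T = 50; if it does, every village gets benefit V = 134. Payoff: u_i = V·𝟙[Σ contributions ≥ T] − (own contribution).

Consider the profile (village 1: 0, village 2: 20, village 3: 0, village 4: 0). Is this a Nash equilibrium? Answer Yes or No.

Total = 20 < 50: not provided.
Village 1 (pledges 0, payoff 0): pledging 50 → total 70, payoff 84. Profitable deviation.

No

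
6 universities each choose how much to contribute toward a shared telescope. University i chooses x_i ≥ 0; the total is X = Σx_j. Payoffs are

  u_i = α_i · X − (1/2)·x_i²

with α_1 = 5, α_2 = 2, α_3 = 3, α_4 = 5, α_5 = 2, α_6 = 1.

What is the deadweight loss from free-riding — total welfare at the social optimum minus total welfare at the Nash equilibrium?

University i's FOC: ∂u_i/∂x_i = α_i − x_i = 0, so x_i* = α_i.
NE contributions = (5, 2, 3, 5, 2, 1); X = 18.
W^NE = (Σα)·X − ½Σα_i² = 18² − ½·68 = 290.
Planner sets x_i = Σα_j = 18 for every i, so X^SO = 6·18 = 108.
W^SO = (Σα)·X^SO − ½·6·(Σα)² = (6/2)·18² = 972.
Deadweight loss = W^SO − W^NE = 682.

682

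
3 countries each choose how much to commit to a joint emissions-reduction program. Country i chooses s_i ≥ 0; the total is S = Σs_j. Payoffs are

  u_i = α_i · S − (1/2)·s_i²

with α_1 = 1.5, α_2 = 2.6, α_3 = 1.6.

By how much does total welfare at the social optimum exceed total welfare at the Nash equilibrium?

Country i's FOC: ∂u_i/∂s_i = α_i − s_i = 0, so s_i* = α_i.
NE contributions = (1.5, 2.6, 1.6); S = 5.7.
W^NE = (Σα)·S − ½Σα_i² = 5.7² − ½·11.57 = 26.705.
Planner sets s_i = Σα_j = 5.7 for every i, so S^SO = 3·5.7 = 17.1.
W^SO = (Σα)·S^SO − ½·3·(Σα)² = (3/2)·5.7² = 48.735.
Deadweight loss = W^SO − W^NE = 22.03.

22.03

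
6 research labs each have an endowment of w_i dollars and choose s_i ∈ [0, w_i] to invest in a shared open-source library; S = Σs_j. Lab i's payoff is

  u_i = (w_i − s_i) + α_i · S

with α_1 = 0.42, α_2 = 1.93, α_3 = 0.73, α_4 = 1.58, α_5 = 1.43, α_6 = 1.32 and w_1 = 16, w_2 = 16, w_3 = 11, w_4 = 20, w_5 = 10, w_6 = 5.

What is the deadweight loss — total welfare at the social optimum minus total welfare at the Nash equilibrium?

173.07

∂u_i/∂s_i = α_i − 1, so lab i contributes w_i if α_i > 1, else 0.
α_i > 1 for i ∈ {2, 4, 5, 6}; NE contributions (0, 16, 0, 20, 10, 5), S = 51.
W^NE = Σw_i − S^NE + (Σα_i)·S^NE = 78 + 6.41·51 = 404.91.
Planner: ∂(Σu_j)/∂s_i = Σα_j − 1 = 6.41 > 0, so everyone contributes w_i; S^SO = 78, W^SO = 78 + 6.41·78 = 577.98.
Deadweight loss = 173.07.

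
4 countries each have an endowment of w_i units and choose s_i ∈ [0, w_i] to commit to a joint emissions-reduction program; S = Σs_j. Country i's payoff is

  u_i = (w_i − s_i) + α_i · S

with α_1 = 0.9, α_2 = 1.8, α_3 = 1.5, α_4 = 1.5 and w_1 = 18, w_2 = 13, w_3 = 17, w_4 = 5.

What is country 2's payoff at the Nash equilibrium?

63

∂u_i/∂s_i = α_i − 1, so country i contributes w_i if α_i > 1, else 0.
α_i > 1 for i ∈ {2, 3, 4}; NE contributions (0, 13, 17, 5), S = 35.
u_2 = (13 − 13) + 1.8·35 = 63.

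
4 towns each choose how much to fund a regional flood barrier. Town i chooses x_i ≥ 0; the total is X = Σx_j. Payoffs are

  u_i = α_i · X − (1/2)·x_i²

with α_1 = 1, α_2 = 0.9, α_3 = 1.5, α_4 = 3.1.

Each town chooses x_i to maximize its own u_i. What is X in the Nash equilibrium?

6.5

Town i's FOC: ∂u_i/∂x_i = α_i − x_i = 0, so x_i* = α_i.
NE contributions = (1, 0.9, 1.5, 3.1); X = 6.5.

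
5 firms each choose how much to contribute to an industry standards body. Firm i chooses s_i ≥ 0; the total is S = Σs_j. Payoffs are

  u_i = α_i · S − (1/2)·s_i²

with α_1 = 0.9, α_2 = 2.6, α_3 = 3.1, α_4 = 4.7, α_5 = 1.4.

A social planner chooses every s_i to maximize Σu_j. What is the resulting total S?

63.5

Planner FOC: ∂(Σu_j)/∂s_i = (Σα_j) − s_i = 0, so s_i^SO = Σα_j = 12.7 for every i; S^SO = 63.5.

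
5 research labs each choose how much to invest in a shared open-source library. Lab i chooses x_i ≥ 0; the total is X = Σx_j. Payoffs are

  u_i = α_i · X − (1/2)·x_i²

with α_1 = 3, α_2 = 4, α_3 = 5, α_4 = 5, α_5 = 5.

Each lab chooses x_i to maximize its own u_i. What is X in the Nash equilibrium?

22

Lab i's FOC: ∂u_i/∂x_i = α_i − x_i = 0, so x_i* = α_i.
NE contributions = (3, 4, 5, 5, 5); X = 22.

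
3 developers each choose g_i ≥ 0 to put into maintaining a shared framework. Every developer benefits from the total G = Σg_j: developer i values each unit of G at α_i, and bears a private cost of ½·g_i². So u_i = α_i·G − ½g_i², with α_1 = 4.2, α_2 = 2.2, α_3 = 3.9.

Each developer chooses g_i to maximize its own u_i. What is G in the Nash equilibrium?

Developer i's FOC: ∂u_i/∂g_i = α_i − g_i = 0, so g_i* = α_i.
NE contributions = (4.2, 2.2, 3.9); G = 10.3.

10.3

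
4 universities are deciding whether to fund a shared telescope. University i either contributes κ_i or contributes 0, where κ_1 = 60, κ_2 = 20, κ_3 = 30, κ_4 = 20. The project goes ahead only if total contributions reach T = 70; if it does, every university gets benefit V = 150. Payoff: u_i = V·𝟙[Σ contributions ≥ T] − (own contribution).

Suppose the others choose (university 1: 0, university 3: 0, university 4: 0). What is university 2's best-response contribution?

Others' total = 0. Even contributing 20 gives 20 < 70: no benefit either way.
Best response: 0.

0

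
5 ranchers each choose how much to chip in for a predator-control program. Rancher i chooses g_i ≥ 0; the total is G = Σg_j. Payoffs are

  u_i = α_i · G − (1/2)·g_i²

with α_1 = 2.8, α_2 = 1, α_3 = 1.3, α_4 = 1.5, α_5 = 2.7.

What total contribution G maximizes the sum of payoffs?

Planner FOC: ∂(Σu_j)/∂g_i = (Σα_j) − g_i = 0, so g_i^SO = Σα_j = 9.3 for every i; G^SO = 46.5.

46.5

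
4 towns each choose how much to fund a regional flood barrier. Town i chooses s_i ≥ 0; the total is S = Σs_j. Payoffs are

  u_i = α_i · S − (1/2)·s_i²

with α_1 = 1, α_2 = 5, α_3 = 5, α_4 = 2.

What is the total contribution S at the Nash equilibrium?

Town i's FOC: ∂u_i/∂s_i = α_i − s_i = 0, so s_i* = α_i.
NE contributions = (1, 5, 5, 2); S = 13.

13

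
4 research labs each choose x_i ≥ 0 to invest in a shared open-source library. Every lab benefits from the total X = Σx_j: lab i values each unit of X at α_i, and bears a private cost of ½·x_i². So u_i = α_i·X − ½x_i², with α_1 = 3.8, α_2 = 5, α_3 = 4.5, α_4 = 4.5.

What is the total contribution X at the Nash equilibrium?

17.8

Lab i's FOC: ∂u_i/∂x_i = α_i − x_i = 0, so x_i* = α_i.
NE contributions = (3.8, 5, 4.5, 4.5); X = 17.8.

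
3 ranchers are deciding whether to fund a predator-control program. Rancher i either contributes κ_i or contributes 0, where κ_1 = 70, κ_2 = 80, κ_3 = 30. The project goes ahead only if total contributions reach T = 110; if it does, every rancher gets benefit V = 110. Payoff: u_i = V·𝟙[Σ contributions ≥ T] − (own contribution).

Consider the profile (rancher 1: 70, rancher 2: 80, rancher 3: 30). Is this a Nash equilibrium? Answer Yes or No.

Total = 180 ≥ 110: provided.
Rancher 1 (pledges 70, payoff 40): dropping to 0 → total 110, payoff 110. Profitable deviation.

No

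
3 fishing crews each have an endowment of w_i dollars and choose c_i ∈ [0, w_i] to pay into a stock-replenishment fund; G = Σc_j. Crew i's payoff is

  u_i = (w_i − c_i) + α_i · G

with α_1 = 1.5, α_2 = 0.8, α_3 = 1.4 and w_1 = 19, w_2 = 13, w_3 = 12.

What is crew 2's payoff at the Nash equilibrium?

37.8

∂u_i/∂c_i = α_i − 1, so crew i contributes w_i if α_i > 1, else 0.
α_i > 1 for i ∈ {1, 3}; NE contributions (19, 0, 12), G = 31.
u_2 = (13 − 0) + 0.8·31 = 37.8.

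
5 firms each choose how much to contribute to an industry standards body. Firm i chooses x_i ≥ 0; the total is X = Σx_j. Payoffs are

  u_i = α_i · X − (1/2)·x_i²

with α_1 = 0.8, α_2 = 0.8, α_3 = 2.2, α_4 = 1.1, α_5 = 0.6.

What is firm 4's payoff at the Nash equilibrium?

5.445

Firm i's FOC: ∂u_i/∂x_i = α_i − x_i = 0, so x_i* = α_i.
NE contributions = (0.8, 0.8, 2.2, 1.1, 0.6); X = 5.5.
u_4 = α_4·X − ½·(x_4)² = 1.1·5.5 − ½·1.1² = 5.445.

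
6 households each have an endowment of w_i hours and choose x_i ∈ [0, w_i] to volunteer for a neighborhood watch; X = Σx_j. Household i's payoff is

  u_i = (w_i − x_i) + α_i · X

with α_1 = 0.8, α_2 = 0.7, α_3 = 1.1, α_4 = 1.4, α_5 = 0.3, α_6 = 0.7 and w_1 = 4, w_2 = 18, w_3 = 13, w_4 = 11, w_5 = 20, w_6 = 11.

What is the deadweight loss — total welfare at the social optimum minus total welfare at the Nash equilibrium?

∂u_i/∂x_i = α_i − 1, so household i contributes w_i if α_i > 1, else 0.
α_i > 1 for i ∈ {3, 4}; NE contributions (0, 0, 13, 11, 0, 0), X = 24.
W^NE = Σw_i − X^NE + (Σα_i)·X^NE = 77 + 4·24 = 173.
Planner: ∂(Σu_j)/∂x_i = Σα_j − 1 = 4 > 0, so everyone contributes w_i; X^SO = 77, W^SO = 77 + 4·77 = 385.
Deadweight loss = 212.

212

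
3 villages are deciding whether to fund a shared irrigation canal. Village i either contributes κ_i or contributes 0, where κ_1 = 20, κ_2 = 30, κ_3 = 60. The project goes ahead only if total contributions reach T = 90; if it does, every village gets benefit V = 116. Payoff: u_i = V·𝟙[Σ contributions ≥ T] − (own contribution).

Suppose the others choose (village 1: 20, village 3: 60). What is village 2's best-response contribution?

30

Others' total = 80. Contributing 30 brings total to 110 ≥ 90: gain V − κ_2 = 86.
Best response: 30.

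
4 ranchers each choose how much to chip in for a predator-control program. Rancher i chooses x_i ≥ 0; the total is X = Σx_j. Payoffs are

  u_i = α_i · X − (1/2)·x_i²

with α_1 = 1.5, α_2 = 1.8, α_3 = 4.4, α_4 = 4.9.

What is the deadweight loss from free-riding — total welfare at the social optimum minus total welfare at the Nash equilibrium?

183.19

Rancher i's FOC: ∂u_i/∂x_i = α_i − x_i = 0, so x_i* = α_i.
NE contributions = (1.5, 1.8, 4.4, 4.9); X = 12.6.
W^NE = (Σα)·X − ½Σα_i² = 12.6² − ½·48.86 = 134.33.
Planner sets x_i = Σα_j = 12.6 for every i, so X^SO = 4·12.6 = 50.4.
W^SO = (Σα)·X^SO − ½·4·(Σα)² = (4/2)·12.6² = 317.52.
Deadweight loss = W^SO − W^NE = 183.19.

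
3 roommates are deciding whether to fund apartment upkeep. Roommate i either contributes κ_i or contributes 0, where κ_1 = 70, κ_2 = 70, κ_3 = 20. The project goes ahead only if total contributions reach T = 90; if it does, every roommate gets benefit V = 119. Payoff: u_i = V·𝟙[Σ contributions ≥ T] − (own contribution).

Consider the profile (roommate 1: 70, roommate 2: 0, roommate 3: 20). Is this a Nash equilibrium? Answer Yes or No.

Total = 90 ≥ 90: provided.
Roommate 1 (pledges 70, payoff 49): dropping to 0 → total 20, payoff 0. No gain.
Roommate 2 (pledges 0, payoff 119): pledging 70 → total 160, payoff 49. No gain.
Roommate 3 (pledges 20, payoff 99): dropping to 0 → total 70, payoff 0. No gain.

Yes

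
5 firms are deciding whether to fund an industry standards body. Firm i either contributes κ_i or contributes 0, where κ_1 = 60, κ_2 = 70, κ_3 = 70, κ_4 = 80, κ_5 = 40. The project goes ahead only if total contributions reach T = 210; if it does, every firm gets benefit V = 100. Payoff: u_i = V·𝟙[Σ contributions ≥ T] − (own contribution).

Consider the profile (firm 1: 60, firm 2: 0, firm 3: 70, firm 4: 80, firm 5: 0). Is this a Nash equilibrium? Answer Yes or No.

Total = 210 ≥ 210: provided.
Firm 1 (pledges 60, payoff 40): dropping to 0 → total 150, payoff 0. No gain.
Firm 2 (pledges 0, payoff 100): pledging 70 → total 280, payoff 30. No gain.
Firm 3 (pledges 70, payoff 30): dropping to 0 → total 140, payoff 0. No gain.
Firm 4 (pledges 80, payoff 20): dropping to 0 → total 130, payoff 0. No gain.
Firm 5 (pledges 0, payoff 100): pledging 40 → total 250, payoff 60. No gain.

Yes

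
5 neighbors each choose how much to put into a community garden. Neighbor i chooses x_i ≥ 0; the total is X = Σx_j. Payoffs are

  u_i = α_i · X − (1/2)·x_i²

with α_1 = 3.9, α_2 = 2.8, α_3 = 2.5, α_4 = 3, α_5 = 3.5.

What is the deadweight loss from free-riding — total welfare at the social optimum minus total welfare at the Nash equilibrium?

395.01

Neighbor i's FOC: ∂u_i/∂x_i = α_i − x_i = 0, so x_i* = α_i.
NE contributions = (3.9, 2.8, 2.5, 3, 3.5); X = 15.7.
W^NE = (Σα)·X − ½Σα_i² = 15.7² − ½·50.55 = 221.215.
Planner sets x_i = Σα_j = 15.7 for every i, so X^SO = 5·15.7 = 78.5.
W^SO = (Σα)·X^SO − ½·5·(Σα)² = (5/2)·15.7² = 616.225.
Deadweight loss = W^SO − W^NE = 395.01.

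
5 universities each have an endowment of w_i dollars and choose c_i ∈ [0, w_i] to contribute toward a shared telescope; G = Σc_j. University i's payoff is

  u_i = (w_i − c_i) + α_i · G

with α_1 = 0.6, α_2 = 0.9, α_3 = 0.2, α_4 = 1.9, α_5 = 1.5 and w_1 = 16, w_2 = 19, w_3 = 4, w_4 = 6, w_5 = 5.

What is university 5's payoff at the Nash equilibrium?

∂u_i/∂c_i = α_i − 1, so university i contributes w_i if α_i > 1, else 0.
α_i > 1 for i ∈ {4, 5}; NE contributions (0, 0, 0, 6, 5), G = 11.
u_5 = (5 − 5) + 1.5·11 = 16.5.

16.5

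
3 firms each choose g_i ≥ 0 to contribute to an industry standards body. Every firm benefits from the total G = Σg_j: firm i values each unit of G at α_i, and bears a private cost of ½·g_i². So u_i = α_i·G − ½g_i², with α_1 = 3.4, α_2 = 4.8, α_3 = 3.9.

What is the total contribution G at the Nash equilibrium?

Firm i's FOC: ∂u_i/∂g_i = α_i − g_i = 0, so g_i* = α_i.
NE contributions = (3.4, 4.8, 3.9); G = 12.1.

12.1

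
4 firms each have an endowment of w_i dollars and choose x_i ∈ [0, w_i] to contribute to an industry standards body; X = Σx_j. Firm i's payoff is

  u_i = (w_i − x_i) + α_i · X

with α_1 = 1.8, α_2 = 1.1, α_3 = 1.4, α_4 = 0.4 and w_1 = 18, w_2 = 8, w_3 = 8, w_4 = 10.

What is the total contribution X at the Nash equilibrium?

34

∂u_i/∂x_i = α_i − 1, so firm i contributes w_i if α_i > 1, else 0.
α_i > 1 for i ∈ {1, 2, 3}; NE contributions (18, 8, 8, 0), X = 34.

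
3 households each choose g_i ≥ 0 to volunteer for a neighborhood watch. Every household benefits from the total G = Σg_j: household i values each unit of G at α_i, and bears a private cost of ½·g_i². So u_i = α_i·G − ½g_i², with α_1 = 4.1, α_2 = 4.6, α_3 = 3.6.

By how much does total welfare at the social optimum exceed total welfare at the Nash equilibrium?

101.11

Household i's FOC: ∂u_i/∂g_i = α_i − g_i = 0, so g_i* = α_i.
NE contributions = (4.1, 4.6, 3.6); G = 12.3.
W^NE = (Σα)·G − ½Σα_i² = 12.3² − ½·50.93 = 125.825.
Planner sets g_i = Σα_j = 12.3 for every i, so G^SO = 3·12.3 = 36.9.
W^SO = (Σα)·G^SO − ½·3·(Σα)² = (3/2)·12.3² = 226.935.
Deadweight loss = W^SO − W^NE = 101.11.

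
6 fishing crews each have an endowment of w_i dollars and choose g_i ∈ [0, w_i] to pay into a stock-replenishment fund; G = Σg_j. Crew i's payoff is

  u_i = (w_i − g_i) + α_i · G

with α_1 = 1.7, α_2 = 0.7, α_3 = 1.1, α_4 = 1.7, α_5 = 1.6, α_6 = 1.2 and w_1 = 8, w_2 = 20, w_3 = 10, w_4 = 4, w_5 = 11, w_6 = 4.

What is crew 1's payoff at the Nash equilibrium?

∂u_i/∂g_i = α_i − 1, so crew i contributes w_i if α_i > 1, else 0.
α_i > 1 for i ∈ {1, 3, 4, 5, 6}; NE contributions (8, 0, 10, 4, 11, 4), G = 37.
u_1 = (8 − 8) + 1.7·37 = 62.9.

62.9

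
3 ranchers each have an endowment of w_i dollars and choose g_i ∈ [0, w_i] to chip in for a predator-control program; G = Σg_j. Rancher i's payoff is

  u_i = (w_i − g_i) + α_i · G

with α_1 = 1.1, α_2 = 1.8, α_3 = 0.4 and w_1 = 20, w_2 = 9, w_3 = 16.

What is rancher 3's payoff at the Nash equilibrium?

27.6

∂u_i/∂g_i = α_i − 1, so rancher i contributes w_i if α_i > 1, else 0.
α_i > 1 for i ∈ {1, 2}; NE contributions (20, 9, 0), G = 29.
u_3 = (16 − 0) + 0.4·29 = 27.6.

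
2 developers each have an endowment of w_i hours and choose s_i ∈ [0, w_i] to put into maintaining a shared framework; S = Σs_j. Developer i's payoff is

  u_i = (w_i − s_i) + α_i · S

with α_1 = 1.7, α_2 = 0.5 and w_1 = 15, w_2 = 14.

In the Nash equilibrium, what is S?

∂u_i/∂s_i = α_i − 1, so developer i contributes w_i if α_i > 1, else 0.
α_i > 1 for i ∈ {1}; NE contributions (15, 0), S = 15.

15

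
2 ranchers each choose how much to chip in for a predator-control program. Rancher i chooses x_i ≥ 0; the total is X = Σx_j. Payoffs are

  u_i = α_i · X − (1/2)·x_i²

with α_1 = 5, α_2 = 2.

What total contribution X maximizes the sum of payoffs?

14

Planner FOC: ∂(Σu_j)/∂x_i = (Σα_j) − x_i = 0, so x_i^SO = Σα_j = 7 for every i; X^SO = 14.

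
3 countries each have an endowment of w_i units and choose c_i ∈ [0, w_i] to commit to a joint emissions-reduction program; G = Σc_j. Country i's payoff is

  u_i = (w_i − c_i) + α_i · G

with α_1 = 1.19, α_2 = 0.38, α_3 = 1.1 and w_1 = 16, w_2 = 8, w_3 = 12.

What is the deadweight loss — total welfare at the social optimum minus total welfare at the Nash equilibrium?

13.36

∂u_i/∂c_i = α_i − 1, so country i contributes w_i if α_i > 1, else 0.
α_i > 1 for i ∈ {1, 3}; NE contributions (16, 0, 12), G = 28.
W^NE = Σw_i − G^NE + (Σα_i)·G^NE = 36 + 1.67·28 = 82.76.
Planner: ∂(Σu_j)/∂c_i = Σα_j − 1 = 1.67 > 0, so everyone contributes w_i; G^SO = 36, W^SO = 36 + 1.67·36 = 96.12.
Deadweight loss = 13.36.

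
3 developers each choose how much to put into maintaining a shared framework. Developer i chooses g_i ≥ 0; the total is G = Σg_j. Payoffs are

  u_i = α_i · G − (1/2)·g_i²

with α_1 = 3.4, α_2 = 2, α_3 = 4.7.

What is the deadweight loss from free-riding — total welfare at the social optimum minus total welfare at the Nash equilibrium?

Developer i's FOC: ∂u_i/∂g_i = α_i − g_i = 0, so g_i* = α_i.
NE contributions = (3.4, 2, 4.7); G = 10.1.
W^NE = (Σα)·G − ½Σα_i² = 10.1² − ½·37.65 = 83.185.
Planner sets g_i = Σα_j = 10.1 for every i, so G^SO = 3·10.1 = 30.3.
W^SO = (Σα)·G^SO − ½·3·(Σα)² = (3/2)·10.1² = 153.015.
Deadweight loss = W^SO − W^NE = 69.83.

69.83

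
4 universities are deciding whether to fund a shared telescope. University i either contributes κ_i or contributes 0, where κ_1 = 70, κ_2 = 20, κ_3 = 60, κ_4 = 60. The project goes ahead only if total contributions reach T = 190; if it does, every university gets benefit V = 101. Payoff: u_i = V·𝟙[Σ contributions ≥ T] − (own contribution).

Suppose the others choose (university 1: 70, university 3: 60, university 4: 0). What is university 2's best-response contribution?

0

Others' total = 130. Even contributing 20 gives 150 < 190: no benefit either way.
Best response: 0.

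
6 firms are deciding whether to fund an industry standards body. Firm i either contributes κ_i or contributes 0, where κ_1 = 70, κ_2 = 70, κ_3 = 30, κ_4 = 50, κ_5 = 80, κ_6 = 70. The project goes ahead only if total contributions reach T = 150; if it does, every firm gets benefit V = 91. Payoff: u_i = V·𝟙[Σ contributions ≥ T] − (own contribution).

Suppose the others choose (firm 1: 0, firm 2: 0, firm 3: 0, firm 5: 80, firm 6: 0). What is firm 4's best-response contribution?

Others' total = 80. Even contributing 50 gives 130 < 150: no benefit either way.
Best response: 0.

0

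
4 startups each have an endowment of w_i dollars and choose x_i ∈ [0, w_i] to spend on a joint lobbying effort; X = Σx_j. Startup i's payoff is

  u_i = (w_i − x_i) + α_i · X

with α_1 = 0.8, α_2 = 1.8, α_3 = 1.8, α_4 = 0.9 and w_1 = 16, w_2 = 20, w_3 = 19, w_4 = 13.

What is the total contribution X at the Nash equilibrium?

39

∂u_i/∂x_i = α_i − 1, so startup i contributes w_i if α_i > 1, else 0.
α_i > 1 for i ∈ {2, 3}; NE contributions (0, 20, 19, 0), X = 39.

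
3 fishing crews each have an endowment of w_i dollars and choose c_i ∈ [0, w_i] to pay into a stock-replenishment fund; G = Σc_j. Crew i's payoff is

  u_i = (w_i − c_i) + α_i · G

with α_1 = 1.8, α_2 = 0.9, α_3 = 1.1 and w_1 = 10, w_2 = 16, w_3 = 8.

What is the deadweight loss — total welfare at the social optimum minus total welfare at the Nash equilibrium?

∂u_i/∂c_i = α_i − 1, so crew i contributes w_i if α_i > 1, else 0.
α_i > 1 for i ∈ {1, 3}; NE contributions (10, 0, 8), G = 18.
W^NE = Σw_i − G^NE + (Σα_i)·G^NE = 34 + 2.8·18 = 84.4.
Planner: ∂(Σu_j)/∂c_i = Σα_j − 1 = 2.8 > 0, so everyone contributes w_i; G^SO = 34, W^SO = 34 + 2.8·34 = 129.2.
Deadweight loss = 44.8.

44.8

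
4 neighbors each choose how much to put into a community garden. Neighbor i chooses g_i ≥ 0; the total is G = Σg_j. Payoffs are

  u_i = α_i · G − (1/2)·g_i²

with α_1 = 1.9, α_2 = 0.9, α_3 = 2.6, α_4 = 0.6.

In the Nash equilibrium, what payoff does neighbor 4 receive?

3.42

Neighbor i's FOC: ∂u_i/∂g_i = α_i − g_i = 0, so g_i* = α_i.
NE contributions = (1.9, 0.9, 2.6, 0.6); G = 6.
u_4 = α_4·G − ½·(g_4)² = 0.6·6 − ½·0.6² = 3.42.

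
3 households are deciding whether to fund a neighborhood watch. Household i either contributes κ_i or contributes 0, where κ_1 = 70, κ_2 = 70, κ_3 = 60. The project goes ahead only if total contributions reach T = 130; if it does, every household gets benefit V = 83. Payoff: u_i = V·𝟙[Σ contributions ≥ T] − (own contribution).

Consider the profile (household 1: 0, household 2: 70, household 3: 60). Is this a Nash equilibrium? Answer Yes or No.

Yes

Total = 130 ≥ 130: provided.
Household 1 (pledges 0, payoff 83): pledging 70 → total 200, payoff 13. No gain.
Household 2 (pledges 70, payoff 13): dropping to 0 → total 60, payoff 0. No gain.
Household 3 (pledges 60, payoff 23): dropping to 0 → total 70, payoff 0. No gain.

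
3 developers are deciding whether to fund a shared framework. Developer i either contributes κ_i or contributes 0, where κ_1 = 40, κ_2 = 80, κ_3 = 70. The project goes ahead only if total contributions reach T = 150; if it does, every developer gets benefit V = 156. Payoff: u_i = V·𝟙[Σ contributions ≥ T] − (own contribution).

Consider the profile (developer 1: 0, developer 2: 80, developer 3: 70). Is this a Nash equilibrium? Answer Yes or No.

Yes

Total = 150 ≥ 150: provided.
Developer 1 (pledges 0, payoff 156): pledging 40 → total 190, payoff 116. No gain.
Developer 2 (pledges 80, payoff 76): dropping to 0 → total 70, payoff 0. No gain.
Developer 3 (pledges 70, payoff 86): dropping to 0 → total 80, payoff 0. No gain.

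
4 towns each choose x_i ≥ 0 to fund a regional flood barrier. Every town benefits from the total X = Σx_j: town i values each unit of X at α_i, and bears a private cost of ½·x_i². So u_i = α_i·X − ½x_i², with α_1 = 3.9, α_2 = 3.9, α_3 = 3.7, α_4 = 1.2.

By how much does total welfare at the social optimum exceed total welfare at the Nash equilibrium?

184.065

Town i's FOC: ∂u_i/∂x_i = α_i − x_i = 0, so x_i* = α_i.
NE contributions = (3.9, 3.9, 3.7, 1.2); X = 12.7.
W^NE = (Σα)·X − ½Σα_i² = 12.7² − ½·45.55 = 138.515.
Planner sets x_i = Σα_j = 12.7 for every i, so X^SO = 4·12.7 = 50.8.
W^SO = (Σα)·X^SO − ½·4·(Σα)² = (4/2)·12.7² = 322.58.
Deadweight loss = W^SO − W^NE = 184.065.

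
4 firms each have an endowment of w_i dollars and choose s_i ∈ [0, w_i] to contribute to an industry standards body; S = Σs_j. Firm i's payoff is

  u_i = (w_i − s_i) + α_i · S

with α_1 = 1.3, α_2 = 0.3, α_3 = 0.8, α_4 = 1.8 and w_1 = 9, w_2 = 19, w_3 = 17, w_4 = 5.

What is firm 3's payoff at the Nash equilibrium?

∂u_i/∂s_i = α_i − 1, so firm i contributes w_i if α_i > 1, else 0.
α_i > 1 for i ∈ {1, 4}; NE contributions (9, 0, 0, 5), S = 14.
u_3 = (17 − 0) + 0.8·14 = 28.2.

28.2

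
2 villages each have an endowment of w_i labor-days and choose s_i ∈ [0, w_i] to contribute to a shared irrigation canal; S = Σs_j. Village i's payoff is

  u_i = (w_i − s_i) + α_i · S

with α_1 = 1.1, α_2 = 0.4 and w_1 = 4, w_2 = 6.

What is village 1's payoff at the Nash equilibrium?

4.4

∂u_i/∂s_i = α_i − 1, so village i contributes w_i if α_i > 1, else 0.
α_i > 1 for i ∈ {1}; NE contributions (4, 0), S = 4.
u_1 = (4 − 4) + 1.1·4 = 4.4.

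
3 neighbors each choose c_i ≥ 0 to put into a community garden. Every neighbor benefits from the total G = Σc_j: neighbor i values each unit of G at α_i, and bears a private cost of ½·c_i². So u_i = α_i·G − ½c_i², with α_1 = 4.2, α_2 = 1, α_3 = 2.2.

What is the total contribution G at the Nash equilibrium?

Neighbor i's FOC: ∂u_i/∂c_i = α_i − c_i = 0, so c_i* = α_i.
NE contributions = (4.2, 1, 2.2); G = 7.4.

7.4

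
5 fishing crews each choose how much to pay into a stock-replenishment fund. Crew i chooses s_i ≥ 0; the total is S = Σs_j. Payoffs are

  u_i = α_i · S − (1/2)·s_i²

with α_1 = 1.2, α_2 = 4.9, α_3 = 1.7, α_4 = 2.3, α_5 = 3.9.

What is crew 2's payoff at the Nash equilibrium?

56.595

Crew i's FOC: ∂u_i/∂s_i = α_i − s_i = 0, so s_i* = α_i.
NE contributions = (1.2, 4.9, 1.7, 2.3, 3.9); S = 14.
u_2 = α_2·S − ½·(s_2)² = 4.9·14 − ½·4.9² = 56.595.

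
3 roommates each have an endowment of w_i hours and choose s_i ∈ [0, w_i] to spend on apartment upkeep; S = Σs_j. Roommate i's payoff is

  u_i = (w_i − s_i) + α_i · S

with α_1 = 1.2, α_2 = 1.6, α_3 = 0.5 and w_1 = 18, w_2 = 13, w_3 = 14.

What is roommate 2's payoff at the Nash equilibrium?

49.6

∂u_i/∂s_i = α_i − 1, so roommate i contributes w_i if α_i > 1, else 0.
α_i > 1 for i ∈ {1, 2}; NE contributions (18, 13, 0), S = 31.
u_2 = (13 − 13) + 1.6·31 = 49.6.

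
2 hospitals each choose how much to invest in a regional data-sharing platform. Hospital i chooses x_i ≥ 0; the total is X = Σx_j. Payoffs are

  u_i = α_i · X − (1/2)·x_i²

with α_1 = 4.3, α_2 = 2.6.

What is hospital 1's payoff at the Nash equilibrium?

20.425

Hospital i's FOC: ∂u_i/∂x_i = α_i − x_i = 0, so x_i* = α_i.
NE contributions = (4.3, 2.6); X = 6.9.
u_1 = α_1·X − ½·(x_1)² = 4.3·6.9 − ½·4.3² = 20.425.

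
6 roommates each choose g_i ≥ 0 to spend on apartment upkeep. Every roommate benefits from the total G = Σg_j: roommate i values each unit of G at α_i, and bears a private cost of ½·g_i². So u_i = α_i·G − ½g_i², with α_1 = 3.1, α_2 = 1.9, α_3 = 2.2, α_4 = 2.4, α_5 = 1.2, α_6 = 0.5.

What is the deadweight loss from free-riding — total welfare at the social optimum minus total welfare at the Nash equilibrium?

Roommate i's FOC: ∂u_i/∂g_i = α_i − g_i = 0, so g_i* = α_i.
NE contributions = (3.1, 1.9, 2.2, 2.4, 1.2, 0.5); G = 11.3.
W^NE = (Σα)·G − ½Σα_i² = 11.3² − ½·25.51 = 114.935.
Planner sets g_i = Σα_j = 11.3 for every i, so G^SO = 6·11.3 = 67.8.
W^SO = (Σα)·G^SO − ½·6·(Σα)² = (6/2)·11.3² = 383.07.
Deadweight loss = W^SO − W^NE = 268.135.

268.135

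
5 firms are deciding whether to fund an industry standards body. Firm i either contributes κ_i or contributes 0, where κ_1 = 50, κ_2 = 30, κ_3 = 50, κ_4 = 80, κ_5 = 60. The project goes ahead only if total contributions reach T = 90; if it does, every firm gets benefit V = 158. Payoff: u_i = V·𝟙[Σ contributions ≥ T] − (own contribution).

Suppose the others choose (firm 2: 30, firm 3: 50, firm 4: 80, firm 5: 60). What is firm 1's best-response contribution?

0

Others' total = 220 ≥ 90; contributing adds cost 50 for no extra benefit.
Best response: 0.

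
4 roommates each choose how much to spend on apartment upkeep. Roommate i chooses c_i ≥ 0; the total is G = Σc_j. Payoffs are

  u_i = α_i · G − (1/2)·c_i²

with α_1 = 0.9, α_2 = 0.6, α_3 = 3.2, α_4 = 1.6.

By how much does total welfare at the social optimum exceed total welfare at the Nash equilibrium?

46.675

Roommate i's FOC: ∂u_i/∂c_i = α_i − c_i = 0, so c_i* = α_i.
NE contributions = (0.9, 0.6, 3.2, 1.6); G = 6.3.
W^NE = (Σα)·G − ½Σα_i² = 6.3² − ½·13.97 = 32.705.
Planner sets c_i = Σα_j = 6.3 for every i, so G^SO = 4·6.3 = 25.2.
W^SO = (Σα)·G^SO − ½·4·(Σα)² = (4/2)·6.3² = 79.38.
Deadweight loss = W^SO − W^NE = 46.675.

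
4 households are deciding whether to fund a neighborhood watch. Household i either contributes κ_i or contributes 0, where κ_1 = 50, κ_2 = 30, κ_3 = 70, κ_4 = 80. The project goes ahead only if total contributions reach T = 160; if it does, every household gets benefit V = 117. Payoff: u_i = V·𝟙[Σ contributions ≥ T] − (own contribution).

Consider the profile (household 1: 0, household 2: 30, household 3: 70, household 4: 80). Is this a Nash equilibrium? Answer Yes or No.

Total = 180 ≥ 160: provided.
Household 1 (pledges 0, payoff 117): pledging 50 → total 230, payoff 67. No gain.
Household 2 (pledges 30, payoff 87): dropping to 0 → total 150, payoff 0. No gain.
Household 3 (pledges 70, payoff 47): dropping to 0 → total 110, payoff 0. No gain.
Household 4 (pledges 80, payoff 37): dropping to 0 → total 100, payoff 0. No gain.

Yes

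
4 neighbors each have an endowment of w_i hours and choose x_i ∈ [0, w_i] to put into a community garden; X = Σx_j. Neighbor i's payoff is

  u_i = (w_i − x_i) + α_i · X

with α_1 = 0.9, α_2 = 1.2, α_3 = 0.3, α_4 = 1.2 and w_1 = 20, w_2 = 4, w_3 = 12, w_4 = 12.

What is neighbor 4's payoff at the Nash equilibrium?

19.2

∂u_i/∂x_i = α_i − 1, so neighbor i contributes w_i if α_i > 1, else 0.
α_i > 1 for i ∈ {2, 4}; NE contributions (0, 4, 0, 12), X = 16.
u_4 = (12 − 12) + 1.2·16 = 19.2.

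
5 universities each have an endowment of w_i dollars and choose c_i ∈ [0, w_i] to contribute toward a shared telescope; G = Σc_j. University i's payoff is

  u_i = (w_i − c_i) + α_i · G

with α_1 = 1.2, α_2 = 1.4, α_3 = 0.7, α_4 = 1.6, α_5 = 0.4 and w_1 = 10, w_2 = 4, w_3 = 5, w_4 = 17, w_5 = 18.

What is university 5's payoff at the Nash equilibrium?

30.4

∂u_i/∂c_i = α_i − 1, so university i contributes w_i if α_i > 1, else 0.
α_i > 1 for i ∈ {1, 2, 4}; NE contributions (10, 4, 0, 17, 0), G = 31.
u_5 = (18 − 0) + 0.4·31 = 30.4.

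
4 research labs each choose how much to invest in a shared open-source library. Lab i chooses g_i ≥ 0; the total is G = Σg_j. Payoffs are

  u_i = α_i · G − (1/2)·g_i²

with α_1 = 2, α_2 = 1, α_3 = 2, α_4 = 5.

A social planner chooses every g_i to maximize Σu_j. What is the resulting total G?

Planner FOC: ∂(Σu_j)/∂g_i = (Σα_j) − g_i = 0, so g_i^SO = Σα_j = 10 for every i; G^SO = 40.

40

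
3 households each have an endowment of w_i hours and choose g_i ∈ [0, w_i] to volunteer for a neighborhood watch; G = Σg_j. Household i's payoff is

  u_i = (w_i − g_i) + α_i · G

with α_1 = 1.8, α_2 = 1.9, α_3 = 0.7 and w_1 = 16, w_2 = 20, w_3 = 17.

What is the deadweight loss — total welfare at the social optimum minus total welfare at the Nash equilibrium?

∂u_i/∂g_i = α_i − 1, so household i contributes w_i if α_i > 1, else 0.
α_i > 1 for i ∈ {1, 2}; NE contributions (16, 20, 0), G = 36.
W^NE = Σw_i − G^NE + (Σα_i)·G^NE = 53 + 3.4·36 = 175.4.
Planner: ∂(Σu_j)/∂g_i = Σα_j − 1 = 3.4 > 0, so everyone contributes w_i; G^SO = 53, W^SO = 53 + 3.4·53 = 233.2.
Deadweight loss = 57.8.

57.8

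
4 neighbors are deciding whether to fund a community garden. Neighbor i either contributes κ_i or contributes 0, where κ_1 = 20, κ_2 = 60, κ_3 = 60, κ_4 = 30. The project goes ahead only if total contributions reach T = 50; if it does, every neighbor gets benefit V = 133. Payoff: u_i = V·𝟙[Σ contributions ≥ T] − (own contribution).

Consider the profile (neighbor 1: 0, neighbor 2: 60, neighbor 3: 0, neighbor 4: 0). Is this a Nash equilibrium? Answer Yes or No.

Total = 60 ≥ 50: provided.
Neighbor 1 (pledges 0, payoff 133): pledging 20 → total 80, payoff 113. No gain.
Neighbor 2 (pledges 60, payoff 73): dropping to 0 → total 0, payoff 0. No gain.
Neighbor 3 (pledges 0, payoff 133): pledging 60 → total 120, payoff 73. No gain.
Neighbor 4 (pledges 0, payoff 133): pledging 30 → total 90, payoff 103. No gain.

Yes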